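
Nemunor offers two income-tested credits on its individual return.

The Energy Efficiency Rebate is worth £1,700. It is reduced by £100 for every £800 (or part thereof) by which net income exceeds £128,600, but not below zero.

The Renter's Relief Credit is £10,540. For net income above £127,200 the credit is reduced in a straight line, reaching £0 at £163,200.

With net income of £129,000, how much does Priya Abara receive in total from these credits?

Energy Efficiency Rebate: income exceeds £128,600 by £400, which is 1 full-or-partial £800 increment; reduction = 1 × £100 = £100, leaving £1,600.
Renter's Relief Credit: £129,000 is £1,800 into a £36,000 phase-out range, leaving 34,200/36,000 of the credit: £10,540 × 34,200/36,000 = £10,013.
Total: £1,600 + £10,013 = £11,613.

£11,613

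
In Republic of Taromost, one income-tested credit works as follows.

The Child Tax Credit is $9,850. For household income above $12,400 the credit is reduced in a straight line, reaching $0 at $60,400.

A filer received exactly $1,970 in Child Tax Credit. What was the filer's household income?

$1,970 is 1,970/9,850 of the full $9,850, so 7,880/9,850 of the $48,000 range has been used: income = $12,400 + $48,000 × 7,880/9,850 = $50,800.

$50,800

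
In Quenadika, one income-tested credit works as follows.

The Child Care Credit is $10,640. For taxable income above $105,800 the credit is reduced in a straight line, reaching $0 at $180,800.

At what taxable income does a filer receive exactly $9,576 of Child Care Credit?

$113,300

$9,576 is 9,576/10,640 of the full $10,640, so 1,064/10,640 of the $75,000 range has been used: income = $105,800 + $75,000 × 1,064/10,640 = $113,300.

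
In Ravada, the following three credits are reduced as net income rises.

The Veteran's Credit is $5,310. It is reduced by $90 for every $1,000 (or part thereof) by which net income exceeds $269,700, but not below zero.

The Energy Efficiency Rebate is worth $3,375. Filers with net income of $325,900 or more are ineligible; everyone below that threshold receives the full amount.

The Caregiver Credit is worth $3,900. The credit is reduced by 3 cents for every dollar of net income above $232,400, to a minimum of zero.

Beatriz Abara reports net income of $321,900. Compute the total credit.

$5,130

Veteran's Credit: income exceeds $269,700 by $52,200, which is 53 full-or-partial $1,000 increments; reduction = 53 × $90 = $4,770, leaving $540.
Energy Efficiency Rebate: $321,900 is below the $325,900 cutoff, so the full $3,375 applies.
Caregiver Credit: 3% of the $89,500 excess over $232,400 is $2,685; credit = $3,900 − $2,685 = $1,215.
Total: $540 + $3,375 + $1,215 = $5,130.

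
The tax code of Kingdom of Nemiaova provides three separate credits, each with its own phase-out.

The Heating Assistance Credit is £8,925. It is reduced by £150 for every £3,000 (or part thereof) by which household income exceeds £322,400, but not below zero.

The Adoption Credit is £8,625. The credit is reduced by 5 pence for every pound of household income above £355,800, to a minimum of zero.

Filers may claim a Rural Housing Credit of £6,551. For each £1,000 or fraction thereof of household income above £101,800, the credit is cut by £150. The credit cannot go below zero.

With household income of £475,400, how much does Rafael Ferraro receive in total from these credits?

Heating Assistance Credit: income exceeds £322,400 by £153,000, which is 51 full-or-partial £3,000 increments; reduction = 51 × £150 = £7,650, leaving £1,275.
Adoption Credit: 5% of the £119,600 excess over £355,800 is £5,980; credit = £8,625 − £5,980 = £2,645.
Rural Housing Credit: income exceeds £101,800 by £373,600 → 374 increments × £150 = £56,100 ≥ base, so the credit is £0.
Total: £1,275 + £2,645 + £0 = £3,920.

£3,920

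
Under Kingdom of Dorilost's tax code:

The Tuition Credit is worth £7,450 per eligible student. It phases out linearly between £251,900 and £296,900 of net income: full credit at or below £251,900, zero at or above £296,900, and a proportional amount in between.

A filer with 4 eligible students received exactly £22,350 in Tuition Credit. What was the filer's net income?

Full credit = 4 × £7,450 = £29,800.
£22,350 is 22,350/29,800 of the full £29,800, so 7,450/29,800 of the £45,000 range has been used: income = £251,900 + £45,000 × 7,450/29,800 = £263,150.

£263,150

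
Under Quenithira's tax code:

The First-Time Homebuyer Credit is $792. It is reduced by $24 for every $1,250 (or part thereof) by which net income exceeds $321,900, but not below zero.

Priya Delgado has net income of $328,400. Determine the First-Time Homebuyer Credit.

$648

First-Time Homebuyer Credit: income exceeds $321,900 by $6,500, which is 6 full-or-partial $1,250 increments; reduction = 6 × $24 = $144, leaving $648.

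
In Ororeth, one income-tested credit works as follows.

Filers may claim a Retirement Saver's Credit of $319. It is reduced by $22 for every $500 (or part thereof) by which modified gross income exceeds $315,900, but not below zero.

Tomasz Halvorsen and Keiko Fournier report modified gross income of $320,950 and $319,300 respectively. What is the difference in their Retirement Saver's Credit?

$88

Tomasz ($320,950): Retirement Saver's Credit: income exceeds $315,900 by $5,050, which is 11 full-or-partial $500 increments; reduction = 11 × $22 = $242, leaving $77.
Keiko ($319,300): Retirement Saver's Credit: income exceeds $315,900 by $3,400, which is 7 full-or-partial $500 increments; reduction = 7 × $22 = $154, leaving $165.
Difference: |$77 − $165| = $88.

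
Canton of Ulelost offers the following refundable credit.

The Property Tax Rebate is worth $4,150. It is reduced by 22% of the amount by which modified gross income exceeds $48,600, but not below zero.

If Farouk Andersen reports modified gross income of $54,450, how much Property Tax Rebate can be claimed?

$2,863

Property Tax Rebate: 22% of the $5,850 excess over $48,600 is $1,287; credit = $4,150 − $1,287 = $2,863.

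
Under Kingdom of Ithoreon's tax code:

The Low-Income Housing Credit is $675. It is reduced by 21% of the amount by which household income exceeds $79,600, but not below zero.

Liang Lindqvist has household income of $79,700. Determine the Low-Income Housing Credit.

$654

Low-Income Housing Credit: 21% of the $100 excess over $79,600 is $21; credit = $675 − $21 = $654.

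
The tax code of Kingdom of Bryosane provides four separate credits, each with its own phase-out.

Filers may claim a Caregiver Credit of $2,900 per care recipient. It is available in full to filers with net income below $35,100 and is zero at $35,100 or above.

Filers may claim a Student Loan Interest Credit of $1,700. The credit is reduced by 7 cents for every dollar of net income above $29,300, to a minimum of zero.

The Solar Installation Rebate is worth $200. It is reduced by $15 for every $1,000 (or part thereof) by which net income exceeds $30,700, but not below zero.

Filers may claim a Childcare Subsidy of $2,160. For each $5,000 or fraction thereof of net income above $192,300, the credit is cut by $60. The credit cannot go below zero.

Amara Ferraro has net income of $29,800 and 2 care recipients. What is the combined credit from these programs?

Caregiver Credit: base = 2 × $2,900 = $5,800. $29,800 is below the $35,100 cutoff, so the full $5,800 applies.
Student Loan Interest Credit: 7% of the $500 excess over $29,300 is $35; credit = $1,700 − $35 = $1,665.
Solar Installation Rebate: $29,800 is at or below the $30,700 threshold, so the full $200 applies.
Childcare Subsidy: $29,800 is at or below the $192,300 threshold, so the full $2,160 applies.
Total: $5,800 + $1,665 + $200 + $2,160 = $9,825.

$9,825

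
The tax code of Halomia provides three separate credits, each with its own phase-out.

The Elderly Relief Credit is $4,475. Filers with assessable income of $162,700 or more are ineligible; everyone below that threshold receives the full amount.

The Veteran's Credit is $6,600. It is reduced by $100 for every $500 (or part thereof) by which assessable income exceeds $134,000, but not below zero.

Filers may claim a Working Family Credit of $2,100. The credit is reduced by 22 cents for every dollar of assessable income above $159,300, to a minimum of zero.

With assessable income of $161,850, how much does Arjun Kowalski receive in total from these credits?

$7,014

Elderly Relief Credit: $161,850 is below the $162,700 cutoff, so the full $4,475 applies.
Veteran's Credit: income exceeds $134,000 by $27,850, which is 56 full-or-partial $500 increments; reduction = 56 × $100 = $5,600, leaving $1,000.
Working Family Credit: 22% of the $2,550 excess over $159,300 is $561; credit = $2,100 − $561 = $1,539.
Total: $4,475 + $1,000 + $1,539 = $7,014.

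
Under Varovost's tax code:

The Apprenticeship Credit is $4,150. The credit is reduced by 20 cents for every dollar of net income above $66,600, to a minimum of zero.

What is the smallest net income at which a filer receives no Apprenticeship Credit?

$87,350

The credit falls by 20% of each dollar above $66,600, so it reaches zero when the excess is $4,150 / 20% = $20,750: income = $66,600 + $20,750 = $87,350.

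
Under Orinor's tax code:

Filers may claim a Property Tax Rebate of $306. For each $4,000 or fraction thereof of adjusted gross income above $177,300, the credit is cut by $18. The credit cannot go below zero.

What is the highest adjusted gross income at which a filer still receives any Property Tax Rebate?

$241,300

After 16 increments the reduction is 16 × $18 = $288, leaving $18; one more increment wipes it out. Increment 16 ends at excess 16 × $4,000 = $64,000, so the highest qualifying income is $177,300 + $64,000 = $241,300.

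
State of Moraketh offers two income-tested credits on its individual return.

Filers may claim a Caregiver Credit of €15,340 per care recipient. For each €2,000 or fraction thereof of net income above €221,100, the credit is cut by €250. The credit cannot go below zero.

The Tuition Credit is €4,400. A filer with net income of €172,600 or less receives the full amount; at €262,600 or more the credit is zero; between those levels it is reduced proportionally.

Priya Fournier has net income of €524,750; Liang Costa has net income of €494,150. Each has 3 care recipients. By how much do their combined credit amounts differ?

€3,750

Priya (€524,750): Caregiver Credit: base = 3 × €15,340 = €46,020. income exceeds €221,100 by €303,650, which is 152 full-or-partial €2,000 increments; reduction = 152 × €250 = €38,000, leaving €8,020. Tuition Credit: €524,750 is at or above €262,600, so the credit is €0. total €8,020 + €0 = €8,020
Liang (€494,150): Caregiver Credit: base = 3 × €15,340 = €46,020. income exceeds €221,100 by €273,050, which is 137 full-or-partial €2,000 increments; reduction = 137 × €250 = €34,250, leaving €11,770. Tuition Credit: €494,150 is at or above €262,600, so the credit is €0. total €11,770 + €0 = €11,770
Difference: |€8,020 − €11,770| = €3,750.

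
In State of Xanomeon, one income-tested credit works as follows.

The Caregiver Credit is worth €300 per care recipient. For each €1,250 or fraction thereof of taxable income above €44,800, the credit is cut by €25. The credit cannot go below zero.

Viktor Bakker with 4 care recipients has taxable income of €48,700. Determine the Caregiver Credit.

€1,100

Caregiver Credit: base = 4 × €300 = €1,200. income exceeds €44,800 by €3,900, which is 4 full-or-partial €1,250 increments; reduction = 4 × €25 = €100, leaving €1,100.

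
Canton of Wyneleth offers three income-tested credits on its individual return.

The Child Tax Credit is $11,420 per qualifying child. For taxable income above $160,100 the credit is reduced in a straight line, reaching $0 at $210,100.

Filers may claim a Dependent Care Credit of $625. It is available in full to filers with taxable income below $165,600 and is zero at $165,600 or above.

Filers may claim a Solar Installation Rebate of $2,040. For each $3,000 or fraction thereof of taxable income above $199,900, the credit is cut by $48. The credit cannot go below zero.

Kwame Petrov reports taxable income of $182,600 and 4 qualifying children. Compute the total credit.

$27,164

Child Tax Credit: base = 4 × $11,420 = $45,680. $182,600 is $22,500 into a $50,000 phase-out range, leaving 27,500/50,000 of the credit: $45,680 × 27,500/50,000 = $25,124.
Dependent Care Credit: $182,600 meets or exceeds the $165,600 cutoff, so the credit is $0.
Solar Installation Rebate: $182,600 is at or below the $199,900 threshold, so the full $2,040 applies.
Total: $25,124 + $0 + $2,040 = $27,164.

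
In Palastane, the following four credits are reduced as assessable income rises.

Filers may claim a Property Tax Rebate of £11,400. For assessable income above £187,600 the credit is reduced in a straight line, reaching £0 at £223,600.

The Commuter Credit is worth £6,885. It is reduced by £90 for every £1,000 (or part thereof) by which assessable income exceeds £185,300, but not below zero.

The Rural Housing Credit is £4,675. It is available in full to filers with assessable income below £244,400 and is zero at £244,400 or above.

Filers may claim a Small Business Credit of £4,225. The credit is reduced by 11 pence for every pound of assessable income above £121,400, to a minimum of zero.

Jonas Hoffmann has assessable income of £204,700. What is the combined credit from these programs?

£15,745

Property Tax Rebate: £204,700 is £17,100 into a £36,000 phase-out range, leaving 18,900/36,000 of the credit: £11,400 × 18,900/36,000 = £5,985.
Commuter Credit: income exceeds £185,300 by £19,400, which is 20 full-or-partial £1,000 increments; reduction = 20 × £90 = £1,800, leaving £5,085.
Rural Housing Credit: £204,700 is below the £244,400 cutoff, so the full £4,675 applies.
Small Business Credit: 11% of the £83,300 excess over £121,400 is £9,163 ≥ base, so the credit is £0.
Total: £5,985 + £5,085 + £4,675 + £0 = £15,745.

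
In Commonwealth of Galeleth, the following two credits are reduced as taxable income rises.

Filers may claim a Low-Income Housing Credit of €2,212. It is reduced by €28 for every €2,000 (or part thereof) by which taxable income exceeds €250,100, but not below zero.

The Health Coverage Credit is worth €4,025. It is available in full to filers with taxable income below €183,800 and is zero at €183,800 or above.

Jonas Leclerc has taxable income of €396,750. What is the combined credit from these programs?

Low-Income Housing Credit: income exceeds €250,100 by €146,650, which is 74 full-or-partial €2,000 increments; reduction = 74 × €28 = €2,072, leaving €140.
Health Coverage Credit: €396,750 meets or exceeds the €183,800 cutoff, so the credit is €0.
Total: €140 + €0 = €140.

€140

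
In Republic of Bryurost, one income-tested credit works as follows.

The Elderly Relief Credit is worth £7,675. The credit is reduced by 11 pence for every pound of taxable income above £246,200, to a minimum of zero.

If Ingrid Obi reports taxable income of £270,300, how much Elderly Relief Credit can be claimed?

£5,024

Elderly Relief Credit: 11% of the £24,100 excess over £246,200 is £2,651; credit = £7,675 − £2,651 = £5,024.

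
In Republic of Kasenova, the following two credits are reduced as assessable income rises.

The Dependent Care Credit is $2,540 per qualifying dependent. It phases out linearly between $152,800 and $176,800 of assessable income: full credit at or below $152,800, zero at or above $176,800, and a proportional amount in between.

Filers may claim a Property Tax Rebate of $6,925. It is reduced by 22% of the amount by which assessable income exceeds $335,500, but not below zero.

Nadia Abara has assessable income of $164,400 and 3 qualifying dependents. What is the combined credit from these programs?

$10,862

Dependent Care Credit: base = 3 × $2,540 = $7,620. $164,400 is $11,600 into a $24,000 phase-out range, leaving 12,400/24,000 of the credit: $7,620 × 12,400/24,000 = $3,937.
Property Tax Rebate: $164,400 is at or below the $335,500 threshold, so the full $6,925 applies.
Total: $3,937 + $6,925 = $10,862.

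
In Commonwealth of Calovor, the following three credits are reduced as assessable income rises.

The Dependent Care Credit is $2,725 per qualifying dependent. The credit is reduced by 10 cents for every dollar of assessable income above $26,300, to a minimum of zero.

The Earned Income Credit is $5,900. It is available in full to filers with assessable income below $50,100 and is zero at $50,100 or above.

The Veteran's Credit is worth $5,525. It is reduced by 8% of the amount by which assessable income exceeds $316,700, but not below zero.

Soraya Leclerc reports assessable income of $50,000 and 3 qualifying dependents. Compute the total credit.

Dependent Care Credit: base = 3 × $2,725 = $8,175. 10% of the $23,700 excess over $26,300 is $2,370; credit = $8,175 − $2,370 = $5,805.
Earned Income Credit: $50,000 is below the $50,100 cutoff, so the full $5,900 applies.
Veteran's Credit: $50,000 is at or below the $316,700 threshold, so the full $5,525 applies.
Total: $5,805 + $5,900 + $5,525 = $17,230.

$17,230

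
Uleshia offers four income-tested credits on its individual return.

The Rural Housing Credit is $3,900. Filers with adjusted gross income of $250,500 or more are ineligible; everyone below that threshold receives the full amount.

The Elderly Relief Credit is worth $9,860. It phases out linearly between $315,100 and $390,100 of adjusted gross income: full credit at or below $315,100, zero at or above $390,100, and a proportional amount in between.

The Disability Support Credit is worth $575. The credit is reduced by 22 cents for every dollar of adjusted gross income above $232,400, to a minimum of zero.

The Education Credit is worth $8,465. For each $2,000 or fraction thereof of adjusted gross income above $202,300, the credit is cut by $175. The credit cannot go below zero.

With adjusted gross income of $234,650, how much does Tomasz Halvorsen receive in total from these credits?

$19,330

Rural Housing Credit: $234,650 is below the $250,500 cutoff, so the full $3,900 applies.
Elderly Relief Credit: $234,650 is at or below the $315,100 threshold, so the full $9,860 applies.
Disability Support Credit: 22% of the $2,250 excess over $232,400 is $495; credit = $575 − $495 = $80.
Education Credit: income exceeds $202,300 by $32,350, which is 17 full-or-partial $2,000 increments; reduction = 17 × $175 = $2,975, leaving $5,490.
Total: $3,900 + $9,860 + $80 + $5,490 = $19,330.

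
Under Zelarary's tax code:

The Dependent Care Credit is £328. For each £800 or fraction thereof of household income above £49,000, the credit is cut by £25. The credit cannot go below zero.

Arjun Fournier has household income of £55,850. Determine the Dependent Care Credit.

£103

Dependent Care Credit: income exceeds £49,000 by £6,850, which is 9 full-or-partial £800 increments; reduction = 9 × £25 = £225, leaving £103.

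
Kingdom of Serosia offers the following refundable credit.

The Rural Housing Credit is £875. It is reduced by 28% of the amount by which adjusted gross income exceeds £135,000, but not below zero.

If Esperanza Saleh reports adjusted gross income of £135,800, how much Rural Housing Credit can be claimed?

£651

Rural Housing Credit: 28% of the £800 excess over £135,000 is £224; credit = £875 − £224 = £651.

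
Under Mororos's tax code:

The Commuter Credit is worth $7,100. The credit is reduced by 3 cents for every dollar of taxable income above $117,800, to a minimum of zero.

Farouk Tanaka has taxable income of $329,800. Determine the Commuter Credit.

$740

Commuter Credit: 3% of the $212,000 excess over $117,800 is $6,360; credit = $7,100 − $6,360 = $740.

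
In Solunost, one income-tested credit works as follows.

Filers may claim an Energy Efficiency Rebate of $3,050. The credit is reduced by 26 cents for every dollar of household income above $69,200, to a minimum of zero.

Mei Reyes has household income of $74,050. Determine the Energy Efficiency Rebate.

Energy Efficiency Rebate: 26% of the $4,850 excess over $69,200 is $1,261; credit = $3,050 − $1,261 = $1,789.

$1,789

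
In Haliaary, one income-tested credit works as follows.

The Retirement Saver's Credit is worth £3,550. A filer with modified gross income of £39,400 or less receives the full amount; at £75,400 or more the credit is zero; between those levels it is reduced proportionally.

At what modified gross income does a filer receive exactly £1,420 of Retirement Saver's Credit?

£1,420 is 1,420/3,550 of the full £3,550, so 2,130/3,550 of the £36,000 range has been used: income = £39,400 + £36,000 × 2,130/3,550 = £61,000.

£61,000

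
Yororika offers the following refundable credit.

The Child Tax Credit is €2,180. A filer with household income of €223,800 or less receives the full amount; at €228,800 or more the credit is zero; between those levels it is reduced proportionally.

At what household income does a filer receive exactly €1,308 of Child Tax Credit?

€1,308 is 1,308/2,180 of the full €2,180, so 872/2,180 of the €5,000 range has been used: income = €223,800 + €5,000 × 872/2,180 = €225,800.

€225,800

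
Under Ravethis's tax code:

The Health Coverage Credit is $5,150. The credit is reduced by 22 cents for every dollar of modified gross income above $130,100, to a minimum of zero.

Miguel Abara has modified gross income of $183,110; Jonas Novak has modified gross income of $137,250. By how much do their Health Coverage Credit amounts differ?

Miguel ($183,110): Health Coverage Credit: 22% of the $53,010 excess over $130,100 is $11,662.20 ≥ base, so the credit is $0.
Jonas ($137,250): Health Coverage Credit: 22% of the $7,150 excess over $130,100 is $1,573; credit = $5,150 − $1,573 = $3,577.
Difference: |$0 − $3,577| = $3,577.

$3,577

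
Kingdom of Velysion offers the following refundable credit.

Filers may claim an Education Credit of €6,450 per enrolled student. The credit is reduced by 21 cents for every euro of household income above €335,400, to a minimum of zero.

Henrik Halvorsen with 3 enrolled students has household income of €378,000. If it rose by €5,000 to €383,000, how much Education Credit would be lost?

At €378,000 — base = 3 × €6,450 = €19,350. 21% of the €42,600 excess over €335,400 is €8,946; credit = €19,350 − €8,946 = €10,404.
At €383,000 — base = 3 × €6,450 = €19,350. 21% of the €47,600 excess over €335,400 is €9,996; credit = €19,350 − €9,996 = €9,354.
Lost: €10,404 − €9,354 = €1,050.

€1,050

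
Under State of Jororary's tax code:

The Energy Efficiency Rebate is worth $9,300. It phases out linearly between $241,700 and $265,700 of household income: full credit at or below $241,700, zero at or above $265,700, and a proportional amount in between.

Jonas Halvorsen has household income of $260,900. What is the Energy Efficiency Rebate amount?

$1,860

Energy Efficiency Rebate: $260,900 is $19,200 into a $24,000 phase-out range, leaving 4,800/24,000 of the credit: $9,300 × 4,800/24,000 = $1,860.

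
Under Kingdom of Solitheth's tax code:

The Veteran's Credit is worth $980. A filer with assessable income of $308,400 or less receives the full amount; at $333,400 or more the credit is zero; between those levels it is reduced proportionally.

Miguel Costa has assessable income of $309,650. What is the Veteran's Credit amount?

Veteran's Credit: $309,650 is $1,250 into a $25,000 phase-out range, leaving 23,750/25,000 of the credit: $980 × 23,750/25,000 = $931.

$931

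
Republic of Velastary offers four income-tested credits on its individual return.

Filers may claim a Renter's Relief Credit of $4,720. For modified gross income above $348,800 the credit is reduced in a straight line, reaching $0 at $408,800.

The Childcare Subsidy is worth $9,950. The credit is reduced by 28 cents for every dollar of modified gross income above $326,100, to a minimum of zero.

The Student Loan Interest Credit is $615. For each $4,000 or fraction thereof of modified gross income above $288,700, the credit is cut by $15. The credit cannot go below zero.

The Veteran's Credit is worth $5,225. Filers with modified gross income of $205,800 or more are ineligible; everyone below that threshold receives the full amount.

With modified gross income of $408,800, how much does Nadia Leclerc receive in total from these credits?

$150

Renter's Relief Credit: $408,800 is at or above $408,800, so the credit is $0.
Childcare Subsidy: 28% of the $82,700 excess over $326,100 is $23,156 ≥ base, so the credit is $0.
Student Loan Interest Credit: income exceeds $288,700 by $120,100, which is 31 full-or-partial $4,000 increments; reduction = 31 × $15 = $465, leaving $150.
Veteran's Credit: $408,800 meets or exceeds the $205,800 cutoff, so the credit is $0.
Total: $0 + $0 + $150 + $0 = $150.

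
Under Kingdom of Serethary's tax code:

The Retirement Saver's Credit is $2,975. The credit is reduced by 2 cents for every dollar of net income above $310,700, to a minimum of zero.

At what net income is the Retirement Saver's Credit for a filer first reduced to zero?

The credit falls by 2% of each dollar above $310,700, so it reaches zero when the excess is $2,975 / 2% = $148,750: income = $310,700 + $148,750 = $459,450.

$459,450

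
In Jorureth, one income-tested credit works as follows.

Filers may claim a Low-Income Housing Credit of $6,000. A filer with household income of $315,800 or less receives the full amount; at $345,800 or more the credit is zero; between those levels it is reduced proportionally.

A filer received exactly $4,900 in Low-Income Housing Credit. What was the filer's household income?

$321,300

$4,900 is 4,900/6,000 of the full $6,000, so 1,100/6,000 of the $30,000 range has been used: income = $315,800 + $30,000 × 1,100/6,000 = $321,300.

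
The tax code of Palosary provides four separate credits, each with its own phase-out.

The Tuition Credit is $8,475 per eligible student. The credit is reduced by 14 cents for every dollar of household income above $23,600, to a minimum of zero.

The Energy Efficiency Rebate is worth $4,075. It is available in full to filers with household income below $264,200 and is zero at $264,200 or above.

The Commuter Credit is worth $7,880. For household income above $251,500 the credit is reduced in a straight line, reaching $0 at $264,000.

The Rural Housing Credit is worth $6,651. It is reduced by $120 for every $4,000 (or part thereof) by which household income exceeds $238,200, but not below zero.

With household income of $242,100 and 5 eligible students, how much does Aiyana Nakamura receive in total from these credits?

$30,271

Tuition Credit: base = 5 × $8,475 = $42,375. 14% of the $218,500 excess over $23,600 is $30,590; credit = $42,375 − $30,590 = $11,785.
Energy Efficiency Rebate: $242,100 is below the $264,200 cutoff, so the full $4,075 applies.
Commuter Credit: $242,100 is at or below the $251,500 threshold, so the full $7,880 applies.
Rural Housing Credit: income exceeds $238,200 by $3,900, which is 1 full-or-partial $4,000 increment; reduction = 1 × $120 = $120, leaving $6,531.
Total: $11,785 + $4,075 + $7,880 + $6,531 = $30,271.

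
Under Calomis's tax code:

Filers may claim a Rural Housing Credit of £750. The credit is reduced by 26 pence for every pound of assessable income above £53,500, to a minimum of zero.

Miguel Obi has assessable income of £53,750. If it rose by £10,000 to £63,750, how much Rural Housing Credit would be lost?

At £53,750 — 26% of the £250 excess over £53,500 is £65; credit = £750 − £65 = £685.
At £63,750 — 26% of the £10,250 excess over £53,500 is £2,665 ≥ base, so the credit is £0.
Lost: £685 − £0 = £685.

£685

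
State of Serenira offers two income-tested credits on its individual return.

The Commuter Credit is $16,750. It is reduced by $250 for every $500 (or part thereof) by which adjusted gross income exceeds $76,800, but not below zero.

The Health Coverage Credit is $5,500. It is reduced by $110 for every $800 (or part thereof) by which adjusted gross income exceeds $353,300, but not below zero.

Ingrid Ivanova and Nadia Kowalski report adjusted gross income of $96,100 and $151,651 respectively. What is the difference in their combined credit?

$7,000

Ingrid ($96,100): Commuter Credit: income exceeds $76,800 by $19,300, which is 39 full-or-partial $500 increments; reduction = 39 × $250 = $9,750, leaving $7,000. Health Coverage Credit: $96,100 is at or below the $353,300 threshold, so the full $5,500 applies. total $7,000 + $5,500 = $12,500
Nadia ($151,651): Commuter Credit: income exceeds $76,800 by $74,851 → 150 increments × $250 = $37,500 ≥ base, so the credit is $0. Health Coverage Credit: $151,651 is at or below the $353,300 threshold, so the full $5,500 applies. total $0 + $5,500 = $5,500
Difference: |$12,500 − $5,500| = $7,000.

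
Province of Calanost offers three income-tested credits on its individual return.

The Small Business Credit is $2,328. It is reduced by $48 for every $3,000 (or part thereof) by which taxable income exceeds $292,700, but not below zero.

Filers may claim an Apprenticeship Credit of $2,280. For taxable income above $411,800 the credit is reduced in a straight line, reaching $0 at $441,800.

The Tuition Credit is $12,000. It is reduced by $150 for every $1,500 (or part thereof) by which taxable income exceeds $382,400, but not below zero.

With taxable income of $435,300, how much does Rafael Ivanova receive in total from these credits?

$7,118

Small Business Credit: income exceeds $292,700 by $142,600, which is 48 full-or-partial $3,000 increments; reduction = 48 × $48 = $2,304, leaving $24.
Apprenticeship Credit: $435,300 is $23,500 into a $30,000 phase-out range, leaving 6,500/30,000 of the credit: $2,280 × 6,500/30,000 = $494.
Tuition Credit: income exceeds $382,400 by $52,900, which is 36 full-or-partial $1,500 increments; reduction = 36 × $150 = $5,400, leaving $6,600.
Total: $24 + $494 + $6,600 = $7,118.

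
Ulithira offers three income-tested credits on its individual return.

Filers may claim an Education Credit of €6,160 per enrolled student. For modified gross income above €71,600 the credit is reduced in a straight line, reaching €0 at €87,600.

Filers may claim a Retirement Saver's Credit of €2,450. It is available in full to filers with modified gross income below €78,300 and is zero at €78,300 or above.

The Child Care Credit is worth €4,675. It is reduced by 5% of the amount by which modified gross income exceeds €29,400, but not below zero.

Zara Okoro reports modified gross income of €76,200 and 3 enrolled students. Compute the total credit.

€17,952

Education Credit: base = 3 × €6,160 = €18,480. €76,200 is €4,600 into a €16,000 phase-out range, leaving 11,400/16,000 of the credit: €18,480 × 11,400/16,000 = €13,167.
Retirement Saver's Credit: €76,200 is below the €78,300 cutoff, so the full €2,450 applies.
Child Care Credit: 5% of the €46,800 excess over €29,400 is €2,340; credit = €4,675 − €2,340 = €2,335.
Total: €13,167 + €2,450 + €2,335 = €17,952.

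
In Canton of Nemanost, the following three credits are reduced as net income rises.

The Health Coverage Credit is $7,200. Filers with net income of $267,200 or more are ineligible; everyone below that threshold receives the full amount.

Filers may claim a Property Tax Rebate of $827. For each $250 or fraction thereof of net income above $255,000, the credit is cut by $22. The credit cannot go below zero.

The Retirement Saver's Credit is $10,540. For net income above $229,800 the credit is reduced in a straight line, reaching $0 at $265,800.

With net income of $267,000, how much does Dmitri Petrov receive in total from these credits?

$7,200

Health Coverage Credit: $267,000 is below the $267,200 cutoff, so the full $7,200 applies.
Property Tax Rebate: income exceeds $255,000 by $12,000 → 48 increments × $22 = $1,056 ≥ base, so the credit is $0.
Retirement Saver's Credit: $267,000 is at or above $265,800, so the credit is $0.
Total: $7,200 + $0 + $0 = $7,200.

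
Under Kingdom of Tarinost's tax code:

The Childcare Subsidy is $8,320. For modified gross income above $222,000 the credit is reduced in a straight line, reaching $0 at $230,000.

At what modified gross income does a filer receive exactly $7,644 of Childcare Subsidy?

$222,650

$7,644 is 7,644/8,320 of the full $8,320, so 676/8,320 of the $8,000 range has been used: income = $222,000 + $8,000 × 676/8,320 = $222,650.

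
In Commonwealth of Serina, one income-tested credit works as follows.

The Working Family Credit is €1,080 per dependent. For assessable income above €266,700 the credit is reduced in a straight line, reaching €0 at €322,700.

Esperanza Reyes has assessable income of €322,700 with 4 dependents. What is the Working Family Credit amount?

€0

Working Family Credit: base = 4 × €1,080 = €4,320. €322,700 is at or above €322,700, so the credit is €0.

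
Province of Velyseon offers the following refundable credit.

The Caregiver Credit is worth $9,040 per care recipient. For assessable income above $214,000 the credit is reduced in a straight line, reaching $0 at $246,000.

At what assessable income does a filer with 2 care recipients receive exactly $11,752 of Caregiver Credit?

$225,200

Full credit = 2 × $9,040 = $18,080.
$11,752 is 11,752/18,080 of the full $18,080, so 6,328/18,080 of the $32,000 range has been used: income = $214,000 + $32,000 × 6,328/18,080 = $225,200.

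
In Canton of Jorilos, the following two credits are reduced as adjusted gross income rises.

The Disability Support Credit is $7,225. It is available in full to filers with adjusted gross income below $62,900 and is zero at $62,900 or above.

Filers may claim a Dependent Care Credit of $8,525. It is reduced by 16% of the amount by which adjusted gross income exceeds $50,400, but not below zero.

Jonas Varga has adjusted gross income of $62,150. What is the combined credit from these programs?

Disability Support Credit: $62,150 is below the $62,900 cutoff, so the full $7,225 applies.
Dependent Care Credit: 16% of the $11,750 excess over $50,400 is $1,880; credit = $8,525 − $1,880 = $6,645.
Total: $7,225 + $6,645 = $13,870.

$13,870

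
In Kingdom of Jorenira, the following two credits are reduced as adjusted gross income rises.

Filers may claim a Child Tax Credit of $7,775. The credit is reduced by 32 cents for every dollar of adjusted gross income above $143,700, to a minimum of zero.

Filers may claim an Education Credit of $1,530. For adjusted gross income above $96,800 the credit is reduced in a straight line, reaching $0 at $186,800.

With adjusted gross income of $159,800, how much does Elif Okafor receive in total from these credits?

Child Tax Credit: 32% of the $16,100 excess over $143,700 is $5,152; credit = $7,775 − $5,152 = $2,623.
Education Credit: $159,800 is $63,000 into a $90,000 phase-out range, leaving 27,000/90,000 of the credit: $1,530 × 27,000/90,000 = $459.
Total: $2,623 + $459 = $3,082.

$3,082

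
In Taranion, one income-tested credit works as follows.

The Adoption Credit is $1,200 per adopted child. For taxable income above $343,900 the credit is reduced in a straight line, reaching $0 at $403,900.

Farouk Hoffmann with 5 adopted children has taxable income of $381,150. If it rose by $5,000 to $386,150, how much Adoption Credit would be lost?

$500

At $381,150 — base = 5 × $1,200 = $6,000. $381,150 is $37,250 into a $60,000 phase-out range, leaving 22,750/60,000 of the credit: $6,000 × 22,750/60,000 = $2,275.
At $386,150 — base = 5 × $1,200 = $6,000. $386,150 is $42,250 into a $60,000 phase-out range, leaving 17,750/60,000 of the credit: $6,000 × 17,750/60,000 = $1,775.
Lost: $2,275 − $1,775 = $500.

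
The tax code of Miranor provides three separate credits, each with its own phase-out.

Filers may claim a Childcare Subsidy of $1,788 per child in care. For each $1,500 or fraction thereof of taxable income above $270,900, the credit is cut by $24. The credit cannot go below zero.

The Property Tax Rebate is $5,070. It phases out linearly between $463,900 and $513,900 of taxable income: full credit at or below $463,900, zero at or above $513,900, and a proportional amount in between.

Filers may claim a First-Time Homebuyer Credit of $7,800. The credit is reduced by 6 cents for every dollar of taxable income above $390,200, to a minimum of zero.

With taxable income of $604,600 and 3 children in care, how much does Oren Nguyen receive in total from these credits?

$12

Childcare Subsidy: base = 3 × $1,788 = $5,364. income exceeds $270,900 by $333,700, which is 223 full-or-partial $1,500 increments; reduction = 223 × $24 = $5,352, leaving $12.
Property Tax Rebate: $604,600 is at or above $513,900, so the credit is $0.
First-Time Homebuyer Credit: 6% of the $214,400 excess over $390,200 is $12,864 ≥ base, so the credit is $0.
Total: $12 + $0 + $0 = $12.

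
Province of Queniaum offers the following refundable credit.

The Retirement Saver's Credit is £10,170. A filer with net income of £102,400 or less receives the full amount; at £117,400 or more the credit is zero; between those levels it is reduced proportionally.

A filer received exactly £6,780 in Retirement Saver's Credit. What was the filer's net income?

£107,400

£6,780 is 6,780/10,170 of the full £10,170, so 3,390/10,170 of the £15,000 range has been used: income = £102,400 + £15,000 × 3,390/10,170 = £107,400.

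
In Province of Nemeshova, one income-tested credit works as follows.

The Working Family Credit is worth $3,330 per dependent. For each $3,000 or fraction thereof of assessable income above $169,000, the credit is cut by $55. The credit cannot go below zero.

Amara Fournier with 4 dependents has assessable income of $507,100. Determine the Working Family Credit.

$7,105

Working Family Credit: base = 4 × $3,330 = $13,320. income exceeds $169,000 by $338,100, which is 113 full-or-partial $3,000 increments; reduction = 113 × $55 = $6,215, leaving $7,105.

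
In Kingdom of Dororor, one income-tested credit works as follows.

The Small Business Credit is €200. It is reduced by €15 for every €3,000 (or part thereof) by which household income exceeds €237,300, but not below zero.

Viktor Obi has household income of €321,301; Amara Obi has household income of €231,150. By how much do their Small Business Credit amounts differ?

Viktor (€321,301): Small Business Credit: income exceeds €237,300 by €84,001 → 29 increments × €15 = €435 ≥ base, so the credit is €0.
Amara (€231,150): Small Business Credit: €231,150 is at or below the €237,300 threshold, so the full €200 applies.
Difference: |€0 − €200| = €200.

€200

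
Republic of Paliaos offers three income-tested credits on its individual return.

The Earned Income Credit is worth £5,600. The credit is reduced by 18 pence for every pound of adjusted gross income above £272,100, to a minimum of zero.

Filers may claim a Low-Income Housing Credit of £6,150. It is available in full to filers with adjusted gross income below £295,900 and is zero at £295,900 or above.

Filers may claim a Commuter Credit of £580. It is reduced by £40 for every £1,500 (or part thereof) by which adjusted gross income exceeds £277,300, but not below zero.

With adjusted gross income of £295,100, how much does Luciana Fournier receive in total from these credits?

Earned Income Credit: 18% of the £23,000 excess over £272,100 is £4,140; credit = £5,600 − £4,140 = £1,460.
Low-Income Housing Credit: £295,100 is below the £295,900 cutoff, so the full £6,150 applies.
Commuter Credit: income exceeds £277,300 by £17,800, which is 12 full-or-partial £1,500 increments; reduction = 12 × £40 = £480, leaving £100.
Total: £1,460 + £6,150 + £100 = £7,710.

£7,710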